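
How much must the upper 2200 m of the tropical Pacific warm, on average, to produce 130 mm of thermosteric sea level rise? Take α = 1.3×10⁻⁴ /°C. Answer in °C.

0.455 °C

ΔT = Δh/(αH) = 0.13 / (1.3×10⁻⁴ × 2200) ≈ 0.4545 °C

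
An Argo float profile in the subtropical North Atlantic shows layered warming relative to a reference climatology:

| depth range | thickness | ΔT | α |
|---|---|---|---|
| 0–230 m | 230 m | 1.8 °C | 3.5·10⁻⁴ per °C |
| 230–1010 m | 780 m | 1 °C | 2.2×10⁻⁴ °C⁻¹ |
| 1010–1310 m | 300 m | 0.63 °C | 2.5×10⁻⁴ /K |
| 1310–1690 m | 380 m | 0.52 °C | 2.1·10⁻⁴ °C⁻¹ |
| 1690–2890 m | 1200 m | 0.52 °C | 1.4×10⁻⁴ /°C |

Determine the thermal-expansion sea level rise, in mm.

Δh = 490 mm

3.5×10⁻⁴ × 230 × 1.8 = 0.14490 m
230–1010 m: 1 × 2.2×10⁻⁴ × 780 = 0.17160 m
Layer 3: 2.5×10⁻⁴ × 0.63 × 300 = 0.04725 m
Layer 4: 0.52 × 2.1×10⁻⁴ × 380 = 0.041496 m
1200 × 0.52 × 1.4×10⁻⁴ = 0.08736 m
Δh = 0.14490 + 0.17160 + 0.04725 + 0.041496 + 0.08736 = 0.492606 m ≈ 490 mm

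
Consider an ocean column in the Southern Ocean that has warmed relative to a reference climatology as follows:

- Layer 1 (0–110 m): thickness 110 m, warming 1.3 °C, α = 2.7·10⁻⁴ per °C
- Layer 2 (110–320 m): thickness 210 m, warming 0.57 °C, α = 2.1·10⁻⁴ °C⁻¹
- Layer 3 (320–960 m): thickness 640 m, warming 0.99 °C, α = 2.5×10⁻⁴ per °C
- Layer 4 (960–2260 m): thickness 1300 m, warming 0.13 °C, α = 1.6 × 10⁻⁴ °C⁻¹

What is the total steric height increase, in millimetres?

0–110 m: 2.7×10⁻⁴ × 110 × 1.3 = 0.03861 m
210 × 0.57 × 2.1×10⁻⁴ = 0.025137 m
Layer 3: 2.5×10⁻⁴ × 640 × 0.99 = 0.15840 m
Layer 4: 1300 × 0.13 × 1.6×10⁻⁴ = 0.02704 m
Δh = 0.03861 + 0.025137 + 0.15840 + 0.02704 = 0.249187 m ≈ 249 mm

Δh = 249 mm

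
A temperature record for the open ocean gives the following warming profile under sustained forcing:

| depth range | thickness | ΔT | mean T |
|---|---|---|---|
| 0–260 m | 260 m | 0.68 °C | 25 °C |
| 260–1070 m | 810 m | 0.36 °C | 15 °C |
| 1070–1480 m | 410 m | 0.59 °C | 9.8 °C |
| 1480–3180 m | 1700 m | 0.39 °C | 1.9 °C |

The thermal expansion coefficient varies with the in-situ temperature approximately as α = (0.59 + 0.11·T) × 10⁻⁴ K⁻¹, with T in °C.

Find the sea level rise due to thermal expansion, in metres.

Δh = 0.218 m

Layer 1: α = (0.59 + 0.11×25)×10⁻⁴ = 3.34×10⁻⁴ K⁻¹
Layer 2: α = (0.59 + 0.11×15)×10⁻⁴ = 2.24×10⁻⁴ K⁻¹
Layer 3: α = (0.59 + 0.11×9.8)×10⁻⁴ = 1.668×10⁻⁴ K⁻¹
Layer 4: α = (0.59 + 0.11×1.9)×10⁻⁴ = 0.799×10⁻⁴ K⁻¹
0.68 × 260 × 3.34×10⁻⁴ = 0.0590512 m
Layer 2: 810 × 2.24×10⁻⁴ × 0.36 = 0.0653184 m
1.668×10⁻⁴ × 0.59 × 410 = 0.04034892 m
Layer 4: 0.39 × 1700 × 0.799×10⁻⁴ = 0.0529737 m
Δh = 0.0590512 + 0.0653184 + 0.04034892 + 0.0529737 = 0.21769222 m ≈ 0.218 m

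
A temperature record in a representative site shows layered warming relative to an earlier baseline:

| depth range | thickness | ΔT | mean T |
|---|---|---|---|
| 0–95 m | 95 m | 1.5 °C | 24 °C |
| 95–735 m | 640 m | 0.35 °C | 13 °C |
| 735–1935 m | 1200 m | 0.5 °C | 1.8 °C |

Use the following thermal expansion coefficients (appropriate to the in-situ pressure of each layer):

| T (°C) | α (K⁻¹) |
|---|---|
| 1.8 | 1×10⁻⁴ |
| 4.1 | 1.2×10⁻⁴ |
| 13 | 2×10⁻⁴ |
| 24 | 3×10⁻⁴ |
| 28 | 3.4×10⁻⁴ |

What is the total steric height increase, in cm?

Layer 1 at 24 °C → α = 3×10⁻⁴ K⁻¹
Layer 2 at 13 °C → α = 2×10⁻⁴ K⁻¹
Layer 3 at 1.8 °C → α = 1×10⁻⁴ K⁻¹
0–95 m: 1.5 × 95 × 3×10⁻⁴ = 0.04275 m
640 × 0.35 × 2×10⁻⁴ = 0.04480 m
735–1935 m: 0.5 × 1200 × 1×10⁻⁴ = 0.06000 m
Δh = 0.04275 + 0.04480 + 0.06000 = 0.14755 m ≈ 15 cm

Δh ≈ 15 cm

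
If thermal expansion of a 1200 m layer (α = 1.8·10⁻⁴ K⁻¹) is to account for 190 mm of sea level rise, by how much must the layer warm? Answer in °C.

ΔT = Δh/(αH) = 0.19 / (1.8×10⁻⁴ × 1200) ≈ 0.8796 °C

about 0.880 °C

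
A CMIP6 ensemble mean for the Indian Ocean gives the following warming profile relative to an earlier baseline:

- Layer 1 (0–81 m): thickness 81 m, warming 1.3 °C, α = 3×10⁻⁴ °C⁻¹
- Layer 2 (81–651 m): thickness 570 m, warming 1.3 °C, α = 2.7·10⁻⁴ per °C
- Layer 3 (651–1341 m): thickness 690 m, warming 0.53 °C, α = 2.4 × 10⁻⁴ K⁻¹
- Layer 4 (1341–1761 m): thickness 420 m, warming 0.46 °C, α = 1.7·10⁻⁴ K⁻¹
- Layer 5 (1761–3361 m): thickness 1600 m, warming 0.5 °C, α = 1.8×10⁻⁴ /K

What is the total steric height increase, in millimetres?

about 496 mm

3×10⁻⁴ × 1.3 × 81 = 0.03159 m
81–651 m: 1.3 × 570 × 2.7×10⁻⁴ = 0.20007 m
651–1341 m: 2.4×10⁻⁴ × 690 × 0.53 = 0.087768 m
1.7×10⁻⁴ × 0.46 × 420 = 0.032844 m
1761–3361 m: 1.8×10⁻⁴ × 0.5 × 1600 = 0.14400 m
Δh = 0.03159 + 0.20007 + 0.087768 + 0.032844 + 0.14400 = 0.496272 m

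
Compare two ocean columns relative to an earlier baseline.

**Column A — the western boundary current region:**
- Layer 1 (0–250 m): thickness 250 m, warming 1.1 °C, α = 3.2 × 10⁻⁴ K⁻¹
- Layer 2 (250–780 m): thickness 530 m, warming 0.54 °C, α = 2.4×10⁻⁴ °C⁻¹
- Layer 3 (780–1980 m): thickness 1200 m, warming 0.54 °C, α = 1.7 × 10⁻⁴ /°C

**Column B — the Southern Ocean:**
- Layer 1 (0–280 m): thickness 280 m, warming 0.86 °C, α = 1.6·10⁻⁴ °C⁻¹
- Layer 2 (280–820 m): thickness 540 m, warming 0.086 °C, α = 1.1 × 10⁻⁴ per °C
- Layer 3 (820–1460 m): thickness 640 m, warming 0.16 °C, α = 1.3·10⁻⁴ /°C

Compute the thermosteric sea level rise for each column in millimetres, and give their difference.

A 0–250 m: 250 × 1.1 × 3.2×10⁻⁴ = 0.08800 m
A 2.4×10⁻⁴ × 530 × 0.54 = 0.068688 m
A Layer 3: 0.54 × 1200 × 1.7×10⁻⁴ = 0.11016 m
A total: 0.266848 m
B 0.86 × 280 × 1.6×10⁻⁴ = 0.038528 m
B 280–820 m: 0.086 × 540 × 1.1×10⁻⁴ = 0.0051084 m
B 1.3×10⁻⁴ × 640 × 0.16 = 0.013312 m
B total: 0.0569484 m
Difference: 0.266848 − 0.0569484 = 0.2098996 m

A: 270 mm; B: 57 mm; difference 210 mm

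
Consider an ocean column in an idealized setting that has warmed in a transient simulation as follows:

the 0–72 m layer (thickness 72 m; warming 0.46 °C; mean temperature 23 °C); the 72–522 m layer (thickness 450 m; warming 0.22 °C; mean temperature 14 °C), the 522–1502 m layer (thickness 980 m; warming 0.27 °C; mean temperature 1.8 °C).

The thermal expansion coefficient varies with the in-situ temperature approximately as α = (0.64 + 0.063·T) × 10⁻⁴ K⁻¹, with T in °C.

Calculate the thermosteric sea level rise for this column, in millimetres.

Layer 1: α = (0.64 + 0.063×23)×10⁻⁴ = 2.089×10⁻⁴ K⁻¹
Layer 2: α = (0.64 + 0.063×14)×10⁻⁴ = 1.522×10⁻⁴ K⁻¹
Layer 3: α = (0.64 + 0.063×1.8)×10⁻⁴ = 0.7534×10⁻⁴ K⁻¹
72 × 0.46 × 2.089×10⁻⁴ = 0.006918768 m
Layer 2: 450 × 1.522×10⁻⁴ × 0.22 = 0.0150678 m
522–1502 m: 980 × 0.7534×10⁻⁴ × 0.27 = 0.019934964 m
Δh = 0.006918768 + 0.0150678 + 0.019934964 = 0.041921532 m

41.9 mm of thermosteric rise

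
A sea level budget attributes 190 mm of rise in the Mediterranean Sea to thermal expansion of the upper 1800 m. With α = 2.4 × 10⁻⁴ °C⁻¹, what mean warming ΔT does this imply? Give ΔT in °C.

ΔT = Δh/(αH) = 0.19 / (2.4×10⁻⁴ × 1800) ≈ 0.4398 °C

0.440 °C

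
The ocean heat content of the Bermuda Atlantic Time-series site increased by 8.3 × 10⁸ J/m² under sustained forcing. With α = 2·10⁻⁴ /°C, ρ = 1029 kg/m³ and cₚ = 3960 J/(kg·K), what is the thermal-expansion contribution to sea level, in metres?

Δh = 0.041 m

Δh = αQ/(ρcₚ) = 2×10⁻⁴ × 8.3×10⁸ / (1029 × 3960) ≈ 0.040738 m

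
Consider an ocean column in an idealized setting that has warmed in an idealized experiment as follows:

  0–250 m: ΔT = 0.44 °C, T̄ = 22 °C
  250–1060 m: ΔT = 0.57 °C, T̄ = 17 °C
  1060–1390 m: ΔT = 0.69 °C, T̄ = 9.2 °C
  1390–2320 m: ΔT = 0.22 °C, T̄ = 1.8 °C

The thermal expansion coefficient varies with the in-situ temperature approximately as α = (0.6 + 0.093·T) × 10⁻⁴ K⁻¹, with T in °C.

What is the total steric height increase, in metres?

about 0.179 m

Layer 1: α = (0.6 + 0.093×22)×10⁻⁴ = 2.646×10⁻⁴ K⁻¹
Layer 2: α = (0.6 + 0.093×17)×10⁻⁴ = 2.181×10⁻⁴ K⁻¹
Layer 3: α = (0.6 + 0.093×9.2)×10⁻⁴ = 1.4556×10⁻⁴ K⁻¹
Layer 4: α = (0.6 + 0.093×1.8)×10⁻⁴ = 0.7674×10⁻⁴ K⁻¹
Layer 1: 0.44 × 250 × 2.646×10⁻⁴ = 0.029106 m
Layer 2: 0.57 × 2.181×10⁻⁴ × 810 = 0.10069677 m
1060–1390 m: 330 × 0.69 × 1.4556×10⁻⁴ = 0.033144012 m
0.7674×10⁻⁴ × 930 × 0.22 = 0.015701004 m
Δh = 0.029106 + 0.10069677 + 0.033144012 + 0.015701004 = 0.178647786 m ≈ 0.179 m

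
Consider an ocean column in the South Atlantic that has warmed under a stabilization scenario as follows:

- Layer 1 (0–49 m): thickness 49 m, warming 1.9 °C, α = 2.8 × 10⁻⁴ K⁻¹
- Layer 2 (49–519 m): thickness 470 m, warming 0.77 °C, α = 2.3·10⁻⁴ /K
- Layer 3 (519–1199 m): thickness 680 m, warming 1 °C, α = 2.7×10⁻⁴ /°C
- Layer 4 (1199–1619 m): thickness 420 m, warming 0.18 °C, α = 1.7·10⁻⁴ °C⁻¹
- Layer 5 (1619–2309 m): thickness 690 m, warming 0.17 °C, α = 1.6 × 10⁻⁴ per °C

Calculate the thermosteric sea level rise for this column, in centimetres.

Layer 1: 49 × 1.9 × 2.8×10⁻⁴ = 0.026068 m
Layer 2: 2.3×10⁻⁴ × 0.77 × 470 = 0.083237 m
680 × 2.7×10⁻⁴ × 1 = 0.18360 m
Layer 4: 1.7×10⁻⁴ × 420 × 0.18 = 0.012852 m
1619–2309 m: 690 × 1.6×10⁻⁴ × 0.17 = 0.018768 m
Δh = 0.026068 + 0.083237 + 0.18360 + 0.012852 + 0.018768 = 0.324525 m

about 32.5 cm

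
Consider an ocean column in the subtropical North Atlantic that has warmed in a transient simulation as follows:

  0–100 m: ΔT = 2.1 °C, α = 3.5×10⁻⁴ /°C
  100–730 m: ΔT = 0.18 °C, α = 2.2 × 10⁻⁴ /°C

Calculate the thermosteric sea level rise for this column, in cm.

0–100 m: 100 × 2.1 × 3.5×10⁻⁴ = 0.07350 m
100–730 m: 630 × 0.18 × 2.2×10⁻⁴ = 0.024948 m
Δh = 0.07350 + 0.024948 = 0.098448 m

9.8 cm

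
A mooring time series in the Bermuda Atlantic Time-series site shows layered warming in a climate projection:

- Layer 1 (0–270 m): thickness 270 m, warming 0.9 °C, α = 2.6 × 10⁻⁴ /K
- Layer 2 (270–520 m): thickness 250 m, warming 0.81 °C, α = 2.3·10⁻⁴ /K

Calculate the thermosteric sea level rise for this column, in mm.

110 mm

Layer 1: 2.6×10⁻⁴ × 270 × 0.9 = 0.06318 m
270–520 m: 0.81 × 250 × 2.3×10⁻⁴ = 0.046575 m
Δh = 0.06318 + 0.046575 = 0.109755 m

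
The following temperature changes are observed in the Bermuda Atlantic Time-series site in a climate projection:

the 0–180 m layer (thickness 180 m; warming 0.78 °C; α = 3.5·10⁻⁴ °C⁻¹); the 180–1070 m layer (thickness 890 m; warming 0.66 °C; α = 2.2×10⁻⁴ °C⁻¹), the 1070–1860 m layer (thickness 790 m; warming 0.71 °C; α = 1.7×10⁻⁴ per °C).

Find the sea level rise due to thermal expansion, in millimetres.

0–180 m: 180 × 3.5×10⁻⁴ × 0.78 = 0.04914 m
0.66 × 2.2×10⁻⁴ × 890 = 0.129228 m
1070–1860 m: 0.71 × 790 × 1.7×10⁻⁴ = 0.095353 m
Δh = 0.04914 + 0.129228 + 0.095353 = 0.273721 m

Δh ≈ 274 mm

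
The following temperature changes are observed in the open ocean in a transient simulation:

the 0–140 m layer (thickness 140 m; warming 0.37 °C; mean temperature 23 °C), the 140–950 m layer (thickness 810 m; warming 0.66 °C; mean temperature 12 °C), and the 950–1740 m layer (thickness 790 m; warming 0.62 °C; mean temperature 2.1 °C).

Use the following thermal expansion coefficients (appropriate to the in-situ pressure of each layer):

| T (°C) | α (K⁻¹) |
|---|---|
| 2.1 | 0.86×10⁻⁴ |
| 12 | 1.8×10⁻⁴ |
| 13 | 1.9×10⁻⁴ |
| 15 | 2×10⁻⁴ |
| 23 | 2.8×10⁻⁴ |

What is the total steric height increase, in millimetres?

Layer 1 at 23 °C → α = 2.8×10⁻⁴ K⁻¹
Layer 2 at 12 °C → α = 1.8×10⁻⁴ K⁻¹
Layer 3 at 2.1 °C → α = 0.86×10⁻⁴ K⁻¹
2.8×10⁻⁴ × 0.37 × 140 = 0.014504 m
Layer 2: 0.66 × 810 × 1.8×10⁻⁴ = 0.096228 m
950–1740 m: 0.86×10⁻⁴ × 0.62 × 790 = 0.0421228 m
Δh = 0.014504 + 0.096228 + 0.0421228 = 0.1528548 m

153 mm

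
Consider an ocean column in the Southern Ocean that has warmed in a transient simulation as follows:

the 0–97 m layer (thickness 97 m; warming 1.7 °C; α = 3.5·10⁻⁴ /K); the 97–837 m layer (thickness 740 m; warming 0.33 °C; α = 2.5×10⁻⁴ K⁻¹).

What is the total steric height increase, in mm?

120 mm

Layer 1: 1.7 × 97 × 3.5×10⁻⁴ = 0.057715 m
0.33 × 2.5×10⁻⁴ × 740 = 0.06105 m
Δh = 0.057715 + 0.06105 = 0.118765 m ≈ 120 mm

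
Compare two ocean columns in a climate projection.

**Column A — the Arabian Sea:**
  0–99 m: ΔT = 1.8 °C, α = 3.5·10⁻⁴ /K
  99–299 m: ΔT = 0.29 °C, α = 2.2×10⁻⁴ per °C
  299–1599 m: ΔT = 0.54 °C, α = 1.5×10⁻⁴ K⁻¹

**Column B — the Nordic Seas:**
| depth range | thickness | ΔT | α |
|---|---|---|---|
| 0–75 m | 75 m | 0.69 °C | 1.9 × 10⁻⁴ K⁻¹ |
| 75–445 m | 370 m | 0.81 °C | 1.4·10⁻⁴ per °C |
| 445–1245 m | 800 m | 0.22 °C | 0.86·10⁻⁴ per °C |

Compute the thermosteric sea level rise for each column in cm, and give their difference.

A 0–99 m: 99 × 3.5×10⁻⁴ × 1.8 = 0.06237 m
A 99–299 m: 0.29 × 200 × 2.2×10⁻⁴ = 0.01276 m
A 299–1599 m: 1300 × 0.54 × 1.5×10⁻⁴ = 0.10530 m
A total: 0.18043 m
B 75 × 1.9×10⁻⁴ × 0.69 = 0.0098325 m
B 1.4×10⁻⁴ × 370 × 0.81 = 0.041958 m
B 445–1245 m: 0.86×10⁻⁴ × 800 × 0.22 = 0.015136 m
B total: 0.0669265 m
Difference: 0.18043 − 0.0669265 = 0.1135035 m

Δh_A ≈ 18 cm, Δh_B ≈ 6.7 cm; difference ≈ 11 cm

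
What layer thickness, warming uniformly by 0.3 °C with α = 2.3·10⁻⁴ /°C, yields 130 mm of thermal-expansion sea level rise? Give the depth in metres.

1900 m

H = Δh/(αΔT) = 0.13 / (2.3×10⁻⁴ × 0.3) ≈ 1884 m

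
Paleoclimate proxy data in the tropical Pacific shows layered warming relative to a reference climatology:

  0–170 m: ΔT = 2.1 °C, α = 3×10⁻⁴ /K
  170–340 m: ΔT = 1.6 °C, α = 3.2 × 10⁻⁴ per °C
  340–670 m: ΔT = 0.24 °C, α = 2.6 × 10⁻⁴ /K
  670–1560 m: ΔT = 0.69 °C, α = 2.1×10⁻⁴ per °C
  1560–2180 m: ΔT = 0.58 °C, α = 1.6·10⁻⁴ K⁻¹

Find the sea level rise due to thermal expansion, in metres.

0.401 m

0–170 m: 170 × 3×10⁻⁴ × 2.1 = 0.10710 m
170 × 3.2×10⁻⁴ × 1.6 = 0.08704 m
Layer 3: 2.6×10⁻⁴ × 0.24 × 330 = 0.020592 m
890 × 2.1×10⁻⁴ × 0.69 = 0.128961 m
1560–2180 m: 1.6×10⁻⁴ × 0.58 × 620 = 0.057536 m
Δh = 0.10710 + 0.08704 + 0.020592 + 0.128961 + 0.057536 = 0.401229 m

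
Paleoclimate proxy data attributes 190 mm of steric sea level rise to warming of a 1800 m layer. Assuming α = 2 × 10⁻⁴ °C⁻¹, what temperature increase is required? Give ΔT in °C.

ΔT = Δh/(αH) = 0.19 / (2×10⁻⁴ × 1800) ≈ 0.5278 °C

0.528 °C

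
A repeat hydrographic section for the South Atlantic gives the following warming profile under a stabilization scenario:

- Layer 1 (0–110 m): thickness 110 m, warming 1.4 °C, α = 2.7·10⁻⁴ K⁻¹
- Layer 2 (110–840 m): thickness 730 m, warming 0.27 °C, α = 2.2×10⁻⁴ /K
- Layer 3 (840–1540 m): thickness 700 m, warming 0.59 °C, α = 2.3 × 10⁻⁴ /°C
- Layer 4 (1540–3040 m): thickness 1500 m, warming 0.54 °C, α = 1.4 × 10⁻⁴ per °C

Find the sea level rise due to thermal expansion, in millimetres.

0–110 m: 110 × 2.7×10⁻⁴ × 1.4 = 0.04158 m
110–840 m: 730 × 2.2×10⁻⁴ × 0.27 = 0.043362 m
840–1540 m: 0.59 × 700 × 2.3×10⁻⁴ = 0.09499 m
0.54 × 1500 × 1.4×10⁻⁴ = 0.11340 m
Δh = 0.04158 + 0.043362 + 0.09499 + 0.11340 = 0.293332 m ≈ 293 mm

Δh ≈ 293 mm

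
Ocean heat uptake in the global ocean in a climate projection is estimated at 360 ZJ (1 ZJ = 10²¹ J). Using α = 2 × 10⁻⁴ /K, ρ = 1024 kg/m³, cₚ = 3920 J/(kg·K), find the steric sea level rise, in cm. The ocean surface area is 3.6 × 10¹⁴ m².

Per unit area: Q = 360×10²¹ / (3.6×10¹⁴) = 1×10⁹ J/m²
Δh = αQ/(ρcₚ) = 2×10⁻⁴ × 1×10⁹ / (1024 × 3920) ≈ 0.049825 m

about 4.98 cm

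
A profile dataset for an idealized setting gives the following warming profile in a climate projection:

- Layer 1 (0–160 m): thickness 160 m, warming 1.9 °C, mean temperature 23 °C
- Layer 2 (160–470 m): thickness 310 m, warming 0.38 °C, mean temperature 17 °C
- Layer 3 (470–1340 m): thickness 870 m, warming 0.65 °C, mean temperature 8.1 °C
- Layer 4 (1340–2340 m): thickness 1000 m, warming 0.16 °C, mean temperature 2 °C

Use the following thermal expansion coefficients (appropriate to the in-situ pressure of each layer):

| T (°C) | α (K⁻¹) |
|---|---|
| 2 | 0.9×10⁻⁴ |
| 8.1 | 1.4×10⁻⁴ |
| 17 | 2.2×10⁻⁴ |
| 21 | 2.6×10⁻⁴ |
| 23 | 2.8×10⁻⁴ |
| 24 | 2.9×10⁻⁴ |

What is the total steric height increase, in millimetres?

Layer 1 at 23 °C → α = 2.8×10⁻⁴ K⁻¹
Layer 2 at 17 °C → α = 2.2×10⁻⁴ K⁻¹
Layer 3 at 8.1 °C → α = 1.4×10⁻⁴ K⁻¹
Layer 4 at 2 °C → α = 0.9×10⁻⁴ K⁻¹
0–160 m: 2.8×10⁻⁴ × 1.9 × 160 = 0.08512 m
160–470 m: 0.38 × 310 × 2.2×10⁻⁴ = 0.025916 m
470–1340 m: 1.4×10⁻⁴ × 870 × 0.65 = 0.07917 m
0.16 × 0.9×10⁻⁴ × 1000 = 0.01440 m
Δh = 0.08512 + 0.025916 + 0.07917 + 0.01440 = 0.204606 m

205 mm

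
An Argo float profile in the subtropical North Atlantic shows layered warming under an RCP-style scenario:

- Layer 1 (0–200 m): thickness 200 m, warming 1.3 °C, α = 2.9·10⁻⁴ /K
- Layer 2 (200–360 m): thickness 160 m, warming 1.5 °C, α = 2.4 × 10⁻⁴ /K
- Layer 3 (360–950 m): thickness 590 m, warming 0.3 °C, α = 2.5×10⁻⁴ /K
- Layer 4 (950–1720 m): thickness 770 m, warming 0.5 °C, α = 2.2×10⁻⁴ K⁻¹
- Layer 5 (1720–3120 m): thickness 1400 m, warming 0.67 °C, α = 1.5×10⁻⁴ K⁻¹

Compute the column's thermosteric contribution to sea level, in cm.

Δh = 40.3 cm

Layer 1: 200 × 1.3 × 2.9×10⁻⁴ = 0.07540 m
2.4×10⁻⁴ × 160 × 1.5 = 0.05760 m
Layer 3: 590 × 2.5×10⁻⁴ × 0.3 = 0.04425 m
770 × 2.2×10⁻⁴ × 0.5 = 0.08470 m
Layer 5: 1400 × 0.67 × 1.5×10⁻⁴ = 0.14070 m
Δh = 0.07540 + 0.05760 + 0.04425 + 0.08470 + 0.14070 = 0.40265 m ≈ 40.3 cm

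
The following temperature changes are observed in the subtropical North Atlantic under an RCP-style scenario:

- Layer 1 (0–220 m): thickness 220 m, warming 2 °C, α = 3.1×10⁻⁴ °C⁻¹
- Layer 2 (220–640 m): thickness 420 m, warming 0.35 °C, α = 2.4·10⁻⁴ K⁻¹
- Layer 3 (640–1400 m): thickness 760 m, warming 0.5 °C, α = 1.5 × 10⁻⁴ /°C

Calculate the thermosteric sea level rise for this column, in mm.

0–220 m: 2 × 220 × 3.1×10⁻⁴ = 0.13640 m
0.35 × 420 × 2.4×10⁻⁴ = 0.03528 m
Layer 3: 760 × 0.5 × 1.5×10⁻⁴ = 0.05700 m
Δh = 0.13640 + 0.03528 + 0.05700 = 0.22868 m ≈ 229 mm

about 229 mm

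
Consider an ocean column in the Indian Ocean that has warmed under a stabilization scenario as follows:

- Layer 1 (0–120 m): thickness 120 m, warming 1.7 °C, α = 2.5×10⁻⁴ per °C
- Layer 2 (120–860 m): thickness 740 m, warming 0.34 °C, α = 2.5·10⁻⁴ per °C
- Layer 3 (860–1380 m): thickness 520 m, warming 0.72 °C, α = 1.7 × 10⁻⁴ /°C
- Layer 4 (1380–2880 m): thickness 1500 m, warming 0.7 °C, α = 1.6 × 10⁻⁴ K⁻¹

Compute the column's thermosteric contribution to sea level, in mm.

0–120 m: 120 × 1.7 × 2.5×10⁻⁴ = 0.05100 m
2.5×10⁻⁴ × 0.34 × 740 = 0.06290 m
860–1380 m: 520 × 1.7×10⁻⁴ × 0.72 = 0.063648 m
0.7 × 1500 × 1.6×10⁻⁴ = 0.16800 m
Δh = 0.05100 + 0.06290 + 0.063648 + 0.16800 = 0.345548 m ≈ 346 mm

Δh = 346 mm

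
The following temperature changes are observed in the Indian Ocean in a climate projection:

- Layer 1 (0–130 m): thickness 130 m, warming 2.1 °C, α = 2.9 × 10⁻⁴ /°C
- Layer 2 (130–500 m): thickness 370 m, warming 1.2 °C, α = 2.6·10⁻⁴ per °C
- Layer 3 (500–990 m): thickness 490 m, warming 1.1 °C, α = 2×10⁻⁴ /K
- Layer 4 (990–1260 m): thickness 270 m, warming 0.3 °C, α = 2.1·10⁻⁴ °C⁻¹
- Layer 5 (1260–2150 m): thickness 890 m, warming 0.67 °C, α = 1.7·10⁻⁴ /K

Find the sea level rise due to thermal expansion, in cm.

Δh = 42 cm

130 × 2.1 × 2.9×10⁻⁴ = 0.07917 m
130–500 m: 370 × 1.2 × 2.6×10⁻⁴ = 0.11544 m
2×10⁻⁴ × 490 × 1.1 = 0.10780 m
2.1×10⁻⁴ × 0.3 × 270 = 0.01701 m
890 × 0.67 × 1.7×10⁻⁴ = 0.101371 m
Δh = 0.07917 + 0.11544 + 0.10780 + 0.01701 + 0.101371 = 0.420791 m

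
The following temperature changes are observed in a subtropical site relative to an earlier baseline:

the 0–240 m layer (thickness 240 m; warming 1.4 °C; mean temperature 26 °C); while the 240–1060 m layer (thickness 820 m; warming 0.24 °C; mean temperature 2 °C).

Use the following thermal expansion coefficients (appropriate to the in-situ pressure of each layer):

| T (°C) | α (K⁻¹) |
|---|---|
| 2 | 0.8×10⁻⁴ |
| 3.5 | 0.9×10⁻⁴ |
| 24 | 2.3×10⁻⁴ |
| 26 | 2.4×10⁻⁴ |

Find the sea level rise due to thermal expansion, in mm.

Δh ≈ 96.4 mm

Layer 1 at 26 °C → α = 2.4×10⁻⁴ K⁻¹
Layer 2 at 2 °C → α = 0.8×10⁻⁴ K⁻¹
Layer 1: 2.4×10⁻⁴ × 1.4 × 240 = 0.08064 m
Layer 2: 0.24 × 820 × 0.8×10⁻⁴ = 0.015744 m
Δh = 0.08064 + 0.015744 = 0.096384 m ≈ 96.4 mm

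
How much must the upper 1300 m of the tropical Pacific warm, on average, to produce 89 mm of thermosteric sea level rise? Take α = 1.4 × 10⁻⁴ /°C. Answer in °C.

ΔT = Δh/(αH) = 0.089 / (1.4×10⁻⁴ × 1300) ≈ 0.4890 °C

about 0.49 °C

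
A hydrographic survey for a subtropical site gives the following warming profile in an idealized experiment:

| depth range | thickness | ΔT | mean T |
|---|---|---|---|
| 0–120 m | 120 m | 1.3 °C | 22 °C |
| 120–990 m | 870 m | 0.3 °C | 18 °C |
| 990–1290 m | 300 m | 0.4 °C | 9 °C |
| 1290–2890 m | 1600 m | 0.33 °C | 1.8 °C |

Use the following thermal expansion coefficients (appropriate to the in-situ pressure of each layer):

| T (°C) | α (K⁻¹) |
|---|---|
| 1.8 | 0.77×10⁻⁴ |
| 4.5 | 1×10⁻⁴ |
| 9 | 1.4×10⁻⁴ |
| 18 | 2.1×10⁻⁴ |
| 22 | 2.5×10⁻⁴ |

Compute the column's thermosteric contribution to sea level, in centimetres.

Layer 1 at 22 °C → α = 2.5×10⁻⁴ K⁻¹
Layer 2 at 18 °C → α = 2.1×10⁻⁴ K⁻¹
Layer 3 at 9 °C → α = 1.4×10⁻⁴ K⁻¹
Layer 4 at 1.8 °C → α = 0.77×10⁻⁴ K⁻¹
1.3 × 120 × 2.5×10⁻⁴ = 0.03900 m
870 × 0.3 × 2.1×10⁻⁴ = 0.05481 m
Layer 3: 0.4 × 1.4×10⁻⁴ × 300 = 0.01680 m
Layer 4: 1600 × 0.33 × 0.77×10⁻⁴ = 0.040656 m
Δh = 0.03900 + 0.05481 + 0.01680 + 0.040656 = 0.151266 m

Δh = 15.1 cm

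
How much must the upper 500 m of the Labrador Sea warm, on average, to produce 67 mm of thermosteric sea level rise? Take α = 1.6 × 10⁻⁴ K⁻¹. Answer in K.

about 0.84 K

ΔT = Δh/(αH) = 0.067 / (1.6×10⁻⁴ × 500) = 0.8375 K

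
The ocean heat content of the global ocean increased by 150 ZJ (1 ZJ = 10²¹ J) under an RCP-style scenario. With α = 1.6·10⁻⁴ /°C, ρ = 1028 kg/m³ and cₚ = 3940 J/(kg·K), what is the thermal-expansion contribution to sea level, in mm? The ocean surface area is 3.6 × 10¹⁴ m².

16.5 mm of thermosteric rise

Per unit area: Q = 150×10²¹ / (3.6×10¹⁴) ≈ 4.167×10⁸ J/m²
Δh = αQ/(ρcₚ) = 1.6×10⁻⁴ × 4.167×10⁸ / (1028 × 3940) ≈ 0.016461 m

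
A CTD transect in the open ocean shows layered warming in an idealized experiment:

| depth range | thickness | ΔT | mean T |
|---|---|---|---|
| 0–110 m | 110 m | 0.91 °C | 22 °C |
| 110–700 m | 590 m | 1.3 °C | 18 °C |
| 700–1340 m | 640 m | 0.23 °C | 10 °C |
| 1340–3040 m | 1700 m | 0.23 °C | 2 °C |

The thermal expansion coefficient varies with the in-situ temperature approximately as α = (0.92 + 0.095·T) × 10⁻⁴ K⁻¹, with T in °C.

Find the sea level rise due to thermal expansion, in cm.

Layer 1: α = (0.92 + 0.095×22)×10⁻⁴ = 3.01×10⁻⁴ K⁻¹
Layer 2: α = (0.92 + 0.095×18)×10⁻⁴ = 2.63×10⁻⁴ K⁻¹
Layer 3: α = (0.92 + 0.095×10)×10⁻⁴ = 1.87×10⁻⁴ K⁻¹
Layer 4: α = (0.92 + 0.095×2)×10⁻⁴ = 1.11×10⁻⁴ K⁻¹
110 × 0.91 × 3.01×10⁻⁴ = 0.0301301 m
Layer 2: 2.63×10⁻⁴ × 1.3 × 590 = 0.201721 m
700–1340 m: 0.23 × 1.87×10⁻⁴ × 640 = 0.0275264 m
1340–3040 m: 0.23 × 1700 × 1.11×10⁻⁴ = 0.043401 m
Δh = 0.0301301 + 0.201721 + 0.0275264 + 0.043401 = 0.3027785 m

Δh = 30.3 cm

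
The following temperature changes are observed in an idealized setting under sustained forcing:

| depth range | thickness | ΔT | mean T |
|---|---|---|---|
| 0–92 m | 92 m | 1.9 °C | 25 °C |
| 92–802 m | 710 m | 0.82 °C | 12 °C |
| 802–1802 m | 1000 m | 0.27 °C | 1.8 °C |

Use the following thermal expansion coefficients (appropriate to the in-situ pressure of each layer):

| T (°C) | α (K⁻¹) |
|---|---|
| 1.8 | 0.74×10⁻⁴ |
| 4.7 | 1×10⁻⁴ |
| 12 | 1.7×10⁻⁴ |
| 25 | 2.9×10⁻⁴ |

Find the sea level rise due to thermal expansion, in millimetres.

Layer 1 at 25 °C → α = 2.9×10⁻⁴ K⁻¹
Layer 2 at 12 °C → α = 1.7×10⁻⁴ K⁻¹
Layer 3 at 1.8 °C → α = 0.74×10⁻⁴ K⁻¹
Layer 1: 2.9×10⁻⁴ × 1.9 × 92 = 0.050692 m
Layer 2: 710 × 1.7×10⁻⁴ × 0.82 = 0.098974 m
Layer 3: 0.74×10⁻⁴ × 1000 × 0.27 = 0.01998 m
Δh = 0.050692 + 0.098974 + 0.01998 = 0.169646 m

Δh = 170 mm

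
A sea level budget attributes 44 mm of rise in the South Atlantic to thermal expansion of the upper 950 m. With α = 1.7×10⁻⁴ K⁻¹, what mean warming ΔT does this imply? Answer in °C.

ΔT = Δh/(αH) = 0.044 / (1.7×10⁻⁴ × 950) ≈ 0.2724 °C

ΔT ≈ 0.27 °C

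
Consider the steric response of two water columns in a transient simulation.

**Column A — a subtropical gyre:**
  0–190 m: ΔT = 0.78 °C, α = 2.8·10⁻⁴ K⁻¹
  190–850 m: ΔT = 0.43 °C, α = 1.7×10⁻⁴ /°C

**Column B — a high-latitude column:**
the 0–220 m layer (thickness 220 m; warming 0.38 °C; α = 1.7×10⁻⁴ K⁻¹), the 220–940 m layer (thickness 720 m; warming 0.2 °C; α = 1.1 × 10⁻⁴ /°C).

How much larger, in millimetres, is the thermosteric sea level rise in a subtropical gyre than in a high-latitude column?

59.7 mm

A 2.8×10⁻⁴ × 0.78 × 190 = 0.041496 m
A 190–850 m: 660 × 1.7×10⁻⁴ × 0.43 = 0.048246 m
A total: 0.089742 m
B 0.38 × 220 × 1.7×10⁻⁴ = 0.014212 m
B 0.2 × 720 × 1.1×10⁻⁴ = 0.01584 m
B total: 0.030052 m
Difference: 0.089742 − 0.030052 = 0.05969 m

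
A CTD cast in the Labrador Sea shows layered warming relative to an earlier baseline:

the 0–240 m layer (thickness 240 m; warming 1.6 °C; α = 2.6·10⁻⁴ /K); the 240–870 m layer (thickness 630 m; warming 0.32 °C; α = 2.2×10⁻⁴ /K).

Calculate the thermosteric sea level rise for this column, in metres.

0.14 m

0–240 m: 2.6×10⁻⁴ × 1.6 × 240 = 0.09984 m
630 × 2.2×10⁻⁴ × 0.32 = 0.044352 m
Δh = 0.09984 + 0.044352 = 0.144192 m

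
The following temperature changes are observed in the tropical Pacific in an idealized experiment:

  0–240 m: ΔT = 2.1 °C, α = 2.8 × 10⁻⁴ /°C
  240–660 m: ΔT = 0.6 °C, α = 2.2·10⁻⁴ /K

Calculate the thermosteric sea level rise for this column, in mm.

2.1 × 240 × 2.8×10⁻⁴ = 0.14112 m
240–660 m: 420 × 2.2×10⁻⁴ × 0.6 = 0.05544 m
Δh = 0.14112 + 0.05544 = 0.19656 m

Δh ≈ 200 mm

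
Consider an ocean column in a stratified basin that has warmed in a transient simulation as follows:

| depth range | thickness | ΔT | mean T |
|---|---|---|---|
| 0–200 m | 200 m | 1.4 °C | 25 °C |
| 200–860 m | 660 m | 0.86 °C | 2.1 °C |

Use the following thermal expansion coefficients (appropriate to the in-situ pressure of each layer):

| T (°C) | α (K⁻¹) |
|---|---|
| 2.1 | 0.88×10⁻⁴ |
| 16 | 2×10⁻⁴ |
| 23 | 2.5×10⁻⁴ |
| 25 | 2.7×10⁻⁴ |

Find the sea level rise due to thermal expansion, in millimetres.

Layer 1 at 25 °C → α = 2.7×10⁻⁴ K⁻¹
Layer 2 at 2.1 °C → α = 0.88×10⁻⁴ K⁻¹
0–200 m: 1.4 × 200 × 2.7×10⁻⁴ = 0.07560 m
200–860 m: 660 × 0.86 × 0.88×10⁻⁴ = 0.0499488 m
Δh = 0.07560 + 0.0499488 = 0.1255488 m ≈ 130 mm

about 130 mm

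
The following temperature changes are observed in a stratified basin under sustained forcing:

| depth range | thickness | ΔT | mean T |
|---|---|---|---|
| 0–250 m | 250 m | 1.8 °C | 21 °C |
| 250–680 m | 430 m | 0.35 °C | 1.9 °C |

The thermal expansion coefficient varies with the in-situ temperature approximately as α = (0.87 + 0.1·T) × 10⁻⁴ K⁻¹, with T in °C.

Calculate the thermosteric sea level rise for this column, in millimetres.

Δh = 150 mm

Layer 1: α = (0.87 + 0.1×21)×10⁻⁴ = 2.97×10⁻⁴ K⁻¹
Layer 2: α = (0.87 + 0.1×1.9)×10⁻⁴ = 1.06×10⁻⁴ K⁻¹
250 × 2.97×10⁻⁴ × 1.8 = 0.13365 m
250–680 m: 0.35 × 430 × 1.06×10⁻⁴ = 0.015953 m
Δh = 0.13365 + 0.015953 = 0.149603 m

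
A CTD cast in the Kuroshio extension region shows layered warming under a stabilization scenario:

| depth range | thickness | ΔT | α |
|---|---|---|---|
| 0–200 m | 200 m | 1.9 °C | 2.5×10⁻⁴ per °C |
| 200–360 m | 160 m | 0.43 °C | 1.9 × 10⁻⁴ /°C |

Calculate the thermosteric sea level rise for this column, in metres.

0.108 m

0–200 m: 200 × 2.5×10⁻⁴ × 1.9 = 0.09500 m
0.43 × 1.9×10⁻⁴ × 160 = 0.013072 m
Δh = 0.09500 + 0.013072 = 0.108072 m ≈ 0.108 m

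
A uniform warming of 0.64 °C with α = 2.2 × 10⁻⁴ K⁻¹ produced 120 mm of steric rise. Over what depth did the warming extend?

H = Δh/(αΔT) = 0.12 / (2.2×10⁻⁴ × 0.64) ≈ 852.3 m

about 852 m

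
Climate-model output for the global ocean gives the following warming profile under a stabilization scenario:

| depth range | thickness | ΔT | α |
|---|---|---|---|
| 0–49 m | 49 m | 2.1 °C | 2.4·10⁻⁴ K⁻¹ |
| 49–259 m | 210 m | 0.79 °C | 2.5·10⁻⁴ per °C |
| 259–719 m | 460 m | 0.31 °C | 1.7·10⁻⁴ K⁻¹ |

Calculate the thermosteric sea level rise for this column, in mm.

0–49 m: 2.1 × 2.4×10⁻⁴ × 49 = 0.024696 m
Layer 2: 210 × 2.5×10⁻⁴ × 0.79 = 0.041475 m
Layer 3: 0.31 × 460 × 1.7×10⁻⁴ = 0.024242 m
Δh = 0.024696 + 0.041475 + 0.024242 = 0.090413 m

Δh ≈ 90.4 mm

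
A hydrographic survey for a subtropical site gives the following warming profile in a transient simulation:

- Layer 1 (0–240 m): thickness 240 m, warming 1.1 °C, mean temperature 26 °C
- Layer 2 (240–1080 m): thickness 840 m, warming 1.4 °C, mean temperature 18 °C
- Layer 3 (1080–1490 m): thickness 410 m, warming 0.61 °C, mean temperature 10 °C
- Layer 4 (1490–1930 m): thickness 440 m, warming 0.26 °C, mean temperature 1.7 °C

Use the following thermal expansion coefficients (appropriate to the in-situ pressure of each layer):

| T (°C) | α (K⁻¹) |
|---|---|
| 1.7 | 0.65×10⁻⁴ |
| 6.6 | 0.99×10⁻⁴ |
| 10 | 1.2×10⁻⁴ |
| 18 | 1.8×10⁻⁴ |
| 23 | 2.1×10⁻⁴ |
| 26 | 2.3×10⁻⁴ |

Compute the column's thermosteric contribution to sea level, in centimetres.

Δh = 31 cm

Layer 1 at 26 °C → α = 2.3×10⁻⁴ K⁻¹
Layer 2 at 18 °C → α = 1.8×10⁻⁴ K⁻¹
Layer 3 at 10 °C → α = 1.2×10⁻⁴ K⁻¹
Layer 4 at 1.7 °C → α = 0.65×10⁻⁴ K⁻¹
Layer 1: 1.1 × 2.3×10⁻⁴ × 240 = 0.06072 m
240–1080 m: 1.8×10⁻⁴ × 1.4 × 840 = 0.21168 m
1.2×10⁻⁴ × 0.61 × 410 = 0.030012 m
Layer 4: 0.65×10⁻⁴ × 0.26 × 440 = 0.007436 m
Δh = 0.06072 + 0.21168 + 0.030012 + 0.007436 = 0.309848 m ≈ 31 cm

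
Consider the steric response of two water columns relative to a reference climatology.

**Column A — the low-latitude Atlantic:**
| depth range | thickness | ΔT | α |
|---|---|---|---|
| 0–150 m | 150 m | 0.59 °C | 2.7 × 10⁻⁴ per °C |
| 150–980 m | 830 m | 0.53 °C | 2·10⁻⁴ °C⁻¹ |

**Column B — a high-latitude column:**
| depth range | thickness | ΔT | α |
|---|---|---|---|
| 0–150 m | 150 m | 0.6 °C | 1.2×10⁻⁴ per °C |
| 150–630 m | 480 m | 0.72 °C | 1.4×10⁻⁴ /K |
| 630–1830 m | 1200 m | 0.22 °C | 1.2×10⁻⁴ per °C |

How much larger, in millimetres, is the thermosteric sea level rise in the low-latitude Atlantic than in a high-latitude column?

A 0–150 m: 0.59 × 150 × 2.7×10⁻⁴ = 0.023895 m
A 0.53 × 2×10⁻⁴ × 830 = 0.08798 m
A total: 0.111875 m
B Layer 1: 0.6 × 1.2×10⁻⁴ × 150 = 0.01080 m
B 150–630 m: 480 × 0.72 × 1.4×10⁻⁴ = 0.048384 m
B Layer 3: 0.22 × 1.2×10⁻⁴ × 1200 = 0.03168 m
B total: 0.090864 m
Difference: 0.111875 − 0.090864 = 0.021011 m

21 mm larger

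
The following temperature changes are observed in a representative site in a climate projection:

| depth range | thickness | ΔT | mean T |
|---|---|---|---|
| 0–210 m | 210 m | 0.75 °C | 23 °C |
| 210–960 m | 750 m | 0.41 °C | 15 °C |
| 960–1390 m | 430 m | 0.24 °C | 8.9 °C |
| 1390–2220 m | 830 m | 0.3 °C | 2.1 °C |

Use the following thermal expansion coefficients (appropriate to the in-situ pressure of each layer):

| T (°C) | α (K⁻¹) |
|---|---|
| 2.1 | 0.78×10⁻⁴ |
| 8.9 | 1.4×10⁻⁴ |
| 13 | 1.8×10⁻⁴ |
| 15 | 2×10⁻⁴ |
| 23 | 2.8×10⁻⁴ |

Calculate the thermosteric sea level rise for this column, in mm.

139 mm

Layer 1 at 23 °C → α = 2.8×10⁻⁴ K⁻¹
Layer 2 at 15 °C → α = 2×10⁻⁴ K⁻¹
Layer 3 at 8.9 °C → α = 1.4×10⁻⁴ K⁻¹
Layer 4 at 2.1 °C → α = 0.78×10⁻⁴ K⁻¹
0–210 m: 0.75 × 2.8×10⁻⁴ × 210 = 0.04410 m
210–960 m: 2×10⁻⁴ × 0.41 × 750 = 0.06150 m
Layer 3: 1.4×10⁻⁴ × 430 × 0.24 = 0.014448 m
0.3 × 0.78×10⁻⁴ × 830 = 0.019422 m
Δh = 0.04410 + 0.06150 + 0.014448 + 0.019422 = 0.13947 m ≈ 139 mm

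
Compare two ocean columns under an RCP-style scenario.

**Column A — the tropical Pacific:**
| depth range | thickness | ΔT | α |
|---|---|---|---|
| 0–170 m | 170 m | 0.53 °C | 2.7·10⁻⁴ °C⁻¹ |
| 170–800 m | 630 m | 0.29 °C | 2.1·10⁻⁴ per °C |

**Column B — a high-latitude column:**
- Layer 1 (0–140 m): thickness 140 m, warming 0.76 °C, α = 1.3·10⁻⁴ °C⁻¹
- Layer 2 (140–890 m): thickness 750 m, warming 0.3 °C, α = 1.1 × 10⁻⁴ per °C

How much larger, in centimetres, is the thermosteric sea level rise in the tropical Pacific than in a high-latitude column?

2.41 cm larger

A 0.53 × 170 × 2.7×10⁻⁴ = 0.024327 m
A 630 × 2.1×10⁻⁴ × 0.29 = 0.038367 m
A total: 0.062694 m
B Layer 1: 0.76 × 140 × 1.3×10⁻⁴ = 0.013832 m
B Layer 2: 750 × 0.3 × 1.1×10⁻⁴ = 0.02475 m
B total: 0.038582 m
Difference: 0.062694 − 0.038582 = 0.024112 m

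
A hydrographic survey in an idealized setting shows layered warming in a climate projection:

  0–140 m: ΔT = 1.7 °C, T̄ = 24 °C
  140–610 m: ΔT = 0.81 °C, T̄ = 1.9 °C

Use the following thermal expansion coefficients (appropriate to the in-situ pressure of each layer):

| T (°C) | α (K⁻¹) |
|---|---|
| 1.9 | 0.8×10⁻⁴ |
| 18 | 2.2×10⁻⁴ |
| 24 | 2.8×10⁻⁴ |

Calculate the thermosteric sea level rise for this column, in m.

Layer 1 at 24 °C → α = 2.8×10⁻⁴ K⁻¹
Layer 2 at 1.9 °C → α = 0.8×10⁻⁴ K⁻¹
Layer 1: 2.8×10⁻⁴ × 140 × 1.7 = 0.06664 m
Layer 2: 470 × 0.81 × 0.8×10⁻⁴ = 0.030456 m
Δh = 0.06664 + 0.030456 = 0.097096 m ≈ 0.0971 m

0.0971 m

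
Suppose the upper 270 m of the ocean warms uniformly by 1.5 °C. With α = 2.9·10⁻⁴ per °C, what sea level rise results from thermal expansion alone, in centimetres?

Δh = αΔT·H = 2.9×10⁻⁴ × 1.5 × 270 = 0.11745 m

12 cm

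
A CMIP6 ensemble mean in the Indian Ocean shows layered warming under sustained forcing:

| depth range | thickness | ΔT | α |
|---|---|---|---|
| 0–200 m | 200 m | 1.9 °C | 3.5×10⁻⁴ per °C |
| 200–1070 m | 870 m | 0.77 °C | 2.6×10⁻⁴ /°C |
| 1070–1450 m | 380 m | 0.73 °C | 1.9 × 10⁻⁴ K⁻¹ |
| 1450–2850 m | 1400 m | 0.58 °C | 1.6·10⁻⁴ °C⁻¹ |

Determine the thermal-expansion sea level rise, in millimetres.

490 mm of thermosteric rise

3.5×10⁻⁴ × 1.9 × 200 = 0.13300 m
200–1070 m: 0.77 × 2.6×10⁻⁴ × 870 = 0.174174 m
380 × 1.9×10⁻⁴ × 0.73 = 0.052706 m
1450–2850 m: 1400 × 1.6×10⁻⁴ × 0.58 = 0.12992 m
Δh = 0.13300 + 0.174174 + 0.052706 + 0.12992 = 0.48980 m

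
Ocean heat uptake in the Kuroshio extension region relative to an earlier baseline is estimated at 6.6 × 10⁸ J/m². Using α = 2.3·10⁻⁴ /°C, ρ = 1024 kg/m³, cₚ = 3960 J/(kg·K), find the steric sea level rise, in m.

0.037 m of thermosteric rise

Δh = αQ/(ρcₚ) = 2.3×10⁻⁴ × 6.6×10⁸ / (1024 × 3960) ≈ 0.037435 m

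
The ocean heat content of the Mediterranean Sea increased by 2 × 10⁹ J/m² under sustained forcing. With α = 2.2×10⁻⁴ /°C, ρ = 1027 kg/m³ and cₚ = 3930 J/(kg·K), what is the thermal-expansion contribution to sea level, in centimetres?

Δh = 10.9 cm

Δh = αQ/(ρcₚ) = 2.2×10⁻⁴ × 2×10⁹ / (1027 × 3930) ≈ 0.10902 m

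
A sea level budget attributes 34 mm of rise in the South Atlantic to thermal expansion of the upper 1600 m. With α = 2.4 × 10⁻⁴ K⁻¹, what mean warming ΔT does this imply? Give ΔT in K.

ΔT = Δh/(αH) = 0.034 / (2.4×10⁻⁴ × 1600) ≈ 0.08854 K

ΔT ≈ 0.0885 K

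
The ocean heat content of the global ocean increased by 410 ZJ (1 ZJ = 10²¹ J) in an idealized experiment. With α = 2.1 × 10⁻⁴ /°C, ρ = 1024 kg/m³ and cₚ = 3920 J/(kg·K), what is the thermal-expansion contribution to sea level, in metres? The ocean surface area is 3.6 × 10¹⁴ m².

Per unit area: Q = 410×10²¹ / (3.6×10¹⁴) ≈ 1.139×10⁹ J/m²
Δh = αQ/(ρcₚ) = 2.1×10⁻⁴ × 1.139×10⁹ / (1024 × 3920) ≈ 0.059588 m

about 0.0596 m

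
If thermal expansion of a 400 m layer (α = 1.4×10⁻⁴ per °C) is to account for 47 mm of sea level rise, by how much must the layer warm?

ΔT = Δh/(αH) = 0.047 / (1.4×10⁻⁴ × 400) ≈ 0.8393 °C

ΔT ≈ 0.84 °C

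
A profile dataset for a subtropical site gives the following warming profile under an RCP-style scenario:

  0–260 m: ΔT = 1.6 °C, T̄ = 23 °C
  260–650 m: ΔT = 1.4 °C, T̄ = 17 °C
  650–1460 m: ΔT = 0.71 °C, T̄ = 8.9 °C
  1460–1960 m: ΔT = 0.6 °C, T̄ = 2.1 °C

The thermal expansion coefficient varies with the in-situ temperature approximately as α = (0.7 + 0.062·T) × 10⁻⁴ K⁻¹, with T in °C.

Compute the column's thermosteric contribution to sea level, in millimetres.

Layer 1: α = (0.7 + 0.062×23)×10⁻⁴ = 2.126×10⁻⁴ K⁻¹
Layer 2: α = (0.7 + 0.062×17)×10⁻⁴ = 1.754×10⁻⁴ K⁻¹
Layer 3: α = (0.7 + 0.062×8.9)×10⁻⁴ = 1.2518×10⁻⁴ K⁻¹
Layer 4: α = (0.7 + 0.062×2.1)×10⁻⁴ = 0.8302×10⁻⁴ K⁻¹
Layer 1: 1.6 × 260 × 2.126×10⁻⁴ = 0.0884416 m
Layer 2: 1.4 × 1.754×10⁻⁴ × 390 = 0.0957684 m
650–1460 m: 0.71 × 810 × 1.2518×10⁻⁴ = 0.071991018 m
0.8302×10⁻⁴ × 0.6 × 500 = 0.024906 m
Δh = 0.0884416 + 0.0957684 + 0.071991018 + 0.024906 = 0.281107018 m ≈ 281 mm

281 mm of thermosteric rise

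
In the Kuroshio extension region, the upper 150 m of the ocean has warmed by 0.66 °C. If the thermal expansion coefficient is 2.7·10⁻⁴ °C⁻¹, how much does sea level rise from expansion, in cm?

2.67 cm

Δh = αΔT·H = 2.7×10⁻⁴ × 0.66 × 150 = 0.02673 m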